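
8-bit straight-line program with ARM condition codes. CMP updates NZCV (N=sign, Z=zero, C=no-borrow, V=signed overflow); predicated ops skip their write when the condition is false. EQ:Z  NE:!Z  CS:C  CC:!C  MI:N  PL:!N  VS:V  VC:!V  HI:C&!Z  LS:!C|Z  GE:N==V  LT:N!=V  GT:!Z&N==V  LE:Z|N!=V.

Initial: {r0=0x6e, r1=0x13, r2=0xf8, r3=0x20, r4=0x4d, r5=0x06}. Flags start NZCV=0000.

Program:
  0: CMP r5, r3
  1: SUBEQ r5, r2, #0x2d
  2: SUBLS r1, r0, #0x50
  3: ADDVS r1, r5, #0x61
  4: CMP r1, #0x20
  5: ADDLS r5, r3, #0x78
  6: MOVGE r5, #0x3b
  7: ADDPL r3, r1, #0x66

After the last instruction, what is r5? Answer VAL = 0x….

VAL = 0x98

[0] flags=1000 → (cmp)
[1] flags=1000 EQ?F → skip
[2] flags=1000 LS?T → r1=0x1e
[3] flags=1000 VS?F → skip
[4] flags=1000 → (cmp)
[5] flags=1000 LS?T → r5=0x98
[6] flags=1000 GE?F → skip
[7] flags=1000 PL?F → skip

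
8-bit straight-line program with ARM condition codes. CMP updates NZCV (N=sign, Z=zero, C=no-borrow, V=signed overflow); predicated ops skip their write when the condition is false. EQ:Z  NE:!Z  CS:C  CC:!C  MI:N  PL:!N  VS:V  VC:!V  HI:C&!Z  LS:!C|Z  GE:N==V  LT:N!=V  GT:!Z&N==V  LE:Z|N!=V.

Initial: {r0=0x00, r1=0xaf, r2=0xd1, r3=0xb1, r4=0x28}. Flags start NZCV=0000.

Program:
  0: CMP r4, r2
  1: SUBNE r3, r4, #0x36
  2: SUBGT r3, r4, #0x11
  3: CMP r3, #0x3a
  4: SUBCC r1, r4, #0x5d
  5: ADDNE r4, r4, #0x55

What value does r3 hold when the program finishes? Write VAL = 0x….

0: ✓ CMP  NZCV=0000
1: ✓ SUBNE  r3←0xf2
2: ✓ SUBGT  r3←0x17
3: ✓ CMP  NZCV=1000
4: ✓ SUBCC  r1←0xcb
5: ✓ ADDNE  r4←0x7d

VAL = 0x17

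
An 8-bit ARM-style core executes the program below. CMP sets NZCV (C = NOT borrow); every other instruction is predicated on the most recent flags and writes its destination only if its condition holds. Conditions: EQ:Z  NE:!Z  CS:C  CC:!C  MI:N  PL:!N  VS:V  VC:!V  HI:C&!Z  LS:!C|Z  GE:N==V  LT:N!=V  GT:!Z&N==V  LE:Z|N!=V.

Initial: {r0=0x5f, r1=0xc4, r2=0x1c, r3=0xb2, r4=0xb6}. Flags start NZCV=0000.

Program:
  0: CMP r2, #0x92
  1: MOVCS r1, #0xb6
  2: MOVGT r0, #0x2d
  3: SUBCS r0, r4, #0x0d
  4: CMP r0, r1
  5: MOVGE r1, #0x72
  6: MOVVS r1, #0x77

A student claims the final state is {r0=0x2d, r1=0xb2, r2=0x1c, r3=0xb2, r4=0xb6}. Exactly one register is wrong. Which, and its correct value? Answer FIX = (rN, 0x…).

FIX = (r1, 0x72)

[0] flags=1001 → (cmp)
[1] flags=1001 CS?F → skip
[2] flags=1001 GT?T → r0=0x2d
[3] flags=1001 CS?F → skip
[4] flags=0000 → (cmp)
[5] flags=0000 GE?T → r1=0x72
[6] flags=0000 VS?F → skip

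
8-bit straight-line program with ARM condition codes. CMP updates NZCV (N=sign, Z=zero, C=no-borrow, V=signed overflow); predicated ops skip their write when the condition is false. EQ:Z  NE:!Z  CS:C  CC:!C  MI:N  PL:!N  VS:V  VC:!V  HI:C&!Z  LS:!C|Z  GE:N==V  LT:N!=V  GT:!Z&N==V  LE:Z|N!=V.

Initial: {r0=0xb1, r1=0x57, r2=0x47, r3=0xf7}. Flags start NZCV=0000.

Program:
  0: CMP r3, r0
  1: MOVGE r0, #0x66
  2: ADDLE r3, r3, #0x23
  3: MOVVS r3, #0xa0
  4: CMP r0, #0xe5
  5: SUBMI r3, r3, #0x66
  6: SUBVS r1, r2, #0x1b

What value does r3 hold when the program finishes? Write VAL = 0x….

0: ✓ CMP  NZCV=0010
1: ✓ MOVGE  r0←0x66
2: · ADDLE
3: · MOVVS
4: ✓ CMP  NZCV=1001
5: ✓ SUBMI  r3←0x91
6: ✓ SUBVS  r1←0x2c

VAL = 0x91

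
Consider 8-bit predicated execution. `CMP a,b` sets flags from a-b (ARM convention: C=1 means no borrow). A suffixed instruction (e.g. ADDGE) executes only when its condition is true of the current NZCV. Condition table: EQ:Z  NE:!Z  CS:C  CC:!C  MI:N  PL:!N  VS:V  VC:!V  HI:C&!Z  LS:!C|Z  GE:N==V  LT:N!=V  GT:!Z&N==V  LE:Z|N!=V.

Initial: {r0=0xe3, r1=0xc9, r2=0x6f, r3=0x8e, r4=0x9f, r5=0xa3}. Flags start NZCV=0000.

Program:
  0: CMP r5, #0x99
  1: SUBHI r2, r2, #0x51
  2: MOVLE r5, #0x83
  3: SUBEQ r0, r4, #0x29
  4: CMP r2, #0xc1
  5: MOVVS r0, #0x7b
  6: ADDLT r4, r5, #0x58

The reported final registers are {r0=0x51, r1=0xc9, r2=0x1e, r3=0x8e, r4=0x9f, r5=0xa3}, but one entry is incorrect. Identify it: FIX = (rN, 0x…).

[0] flags=0010 → (cmp)
[1] flags=0010 HI?T → r2=0x1e
[2] flags=0010 LE?F → skip
[3] flags=0010 EQ?F → skip
[4] flags=0000 → (cmp)
[5] flags=0000 VS?F → skip
[6] flags=0000 LT?F → skip

FIX = (r0, 0xe3)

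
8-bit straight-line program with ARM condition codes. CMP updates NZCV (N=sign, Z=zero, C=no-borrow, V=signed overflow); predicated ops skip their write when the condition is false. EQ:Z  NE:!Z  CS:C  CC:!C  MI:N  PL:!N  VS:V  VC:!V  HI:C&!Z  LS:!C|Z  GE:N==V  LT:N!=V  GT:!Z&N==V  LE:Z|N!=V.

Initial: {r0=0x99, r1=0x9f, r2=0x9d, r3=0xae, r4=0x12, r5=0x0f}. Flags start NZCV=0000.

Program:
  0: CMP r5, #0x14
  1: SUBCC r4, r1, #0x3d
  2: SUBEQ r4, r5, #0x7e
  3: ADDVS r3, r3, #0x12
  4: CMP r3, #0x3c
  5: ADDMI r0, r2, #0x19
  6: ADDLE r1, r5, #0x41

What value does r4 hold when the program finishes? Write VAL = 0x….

0: ✓ CMP  NZCV=1000
1: ✓ SUBCC  r4←0x62
2: · SUBEQ
3: · ADDVS
4: ✓ CMP  NZCV=0011
5: · ADDMI
6: ✓ ADDLE  r1←0x50

VAL = 0x62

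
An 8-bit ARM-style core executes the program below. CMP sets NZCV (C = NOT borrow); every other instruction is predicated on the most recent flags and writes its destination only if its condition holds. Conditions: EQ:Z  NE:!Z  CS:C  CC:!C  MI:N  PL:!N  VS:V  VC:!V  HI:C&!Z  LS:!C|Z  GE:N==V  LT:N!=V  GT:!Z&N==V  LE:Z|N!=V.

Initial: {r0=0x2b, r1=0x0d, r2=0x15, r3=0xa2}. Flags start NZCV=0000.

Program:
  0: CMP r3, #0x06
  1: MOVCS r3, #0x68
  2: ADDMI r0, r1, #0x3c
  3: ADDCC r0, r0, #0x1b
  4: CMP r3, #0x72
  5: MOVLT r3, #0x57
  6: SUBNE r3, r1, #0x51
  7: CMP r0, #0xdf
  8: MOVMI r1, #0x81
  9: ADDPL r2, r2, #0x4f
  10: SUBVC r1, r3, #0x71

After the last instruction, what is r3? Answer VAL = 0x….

VAL = 0xbc

0: ✓ CMP  NZCV=1010
1: ✓ MOVCS  r3←0x68
2: ✓ ADDMI  r0←0x49
3: · ADDCC
4: ✓ CMP  NZCV=1000
5: ✓ MOVLT  r3←0x57
6: ✓ SUBNE  r3←0xbc
7: ✓ CMP  NZCV=0000
8: · MOVMI
9: ✓ ADDPL  r2←0x64
10: ✓ SUBVC  r1←0x4b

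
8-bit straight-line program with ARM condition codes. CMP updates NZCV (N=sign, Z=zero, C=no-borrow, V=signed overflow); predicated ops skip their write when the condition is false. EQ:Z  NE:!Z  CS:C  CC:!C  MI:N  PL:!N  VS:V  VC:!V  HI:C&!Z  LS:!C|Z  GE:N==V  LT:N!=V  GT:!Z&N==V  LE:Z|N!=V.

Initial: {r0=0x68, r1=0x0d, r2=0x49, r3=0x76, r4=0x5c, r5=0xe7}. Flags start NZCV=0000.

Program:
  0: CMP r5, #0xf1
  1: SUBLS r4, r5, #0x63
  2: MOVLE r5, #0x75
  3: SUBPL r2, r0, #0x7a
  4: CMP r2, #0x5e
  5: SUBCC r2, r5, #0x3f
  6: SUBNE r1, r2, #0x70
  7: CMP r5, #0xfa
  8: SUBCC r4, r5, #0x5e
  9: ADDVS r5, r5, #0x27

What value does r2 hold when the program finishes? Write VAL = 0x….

0: ✓ CMP  NZCV=1000
1: ✓ SUBLS  r4←0x84
2: ✓ MOVLE  r5←0x75
3: · SUBPL
4: ✓ CMP  NZCV=1000
5: ✓ SUBCC  r2←0x36
6: ✓ SUBNE  r1←0xc6
7: ✓ CMP  NZCV=0000
8: ✓ SUBCC  r4←0x17
9: · ADDVS

VAL = 0x36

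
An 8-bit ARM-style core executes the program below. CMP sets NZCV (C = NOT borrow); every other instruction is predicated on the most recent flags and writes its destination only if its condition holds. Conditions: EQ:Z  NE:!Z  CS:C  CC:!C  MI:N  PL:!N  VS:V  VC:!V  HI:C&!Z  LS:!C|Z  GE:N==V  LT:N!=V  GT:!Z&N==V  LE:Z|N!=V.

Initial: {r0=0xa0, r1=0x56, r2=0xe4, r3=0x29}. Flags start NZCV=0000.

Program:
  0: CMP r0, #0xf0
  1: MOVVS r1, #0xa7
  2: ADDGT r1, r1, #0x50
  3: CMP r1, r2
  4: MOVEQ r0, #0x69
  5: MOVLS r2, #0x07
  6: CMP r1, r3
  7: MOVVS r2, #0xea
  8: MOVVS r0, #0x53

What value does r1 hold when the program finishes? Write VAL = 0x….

0: ✓ CMP  NZCV=1000
1: · MOVVS
2: · ADDGT
3: ✓ CMP  NZCV=0000
4: · MOVEQ
5: ✓ MOVLS  r2←0x07
6: ✓ CMP  NZCV=0010
7: · MOVVS
8: · MOVVS

VAL = 0x56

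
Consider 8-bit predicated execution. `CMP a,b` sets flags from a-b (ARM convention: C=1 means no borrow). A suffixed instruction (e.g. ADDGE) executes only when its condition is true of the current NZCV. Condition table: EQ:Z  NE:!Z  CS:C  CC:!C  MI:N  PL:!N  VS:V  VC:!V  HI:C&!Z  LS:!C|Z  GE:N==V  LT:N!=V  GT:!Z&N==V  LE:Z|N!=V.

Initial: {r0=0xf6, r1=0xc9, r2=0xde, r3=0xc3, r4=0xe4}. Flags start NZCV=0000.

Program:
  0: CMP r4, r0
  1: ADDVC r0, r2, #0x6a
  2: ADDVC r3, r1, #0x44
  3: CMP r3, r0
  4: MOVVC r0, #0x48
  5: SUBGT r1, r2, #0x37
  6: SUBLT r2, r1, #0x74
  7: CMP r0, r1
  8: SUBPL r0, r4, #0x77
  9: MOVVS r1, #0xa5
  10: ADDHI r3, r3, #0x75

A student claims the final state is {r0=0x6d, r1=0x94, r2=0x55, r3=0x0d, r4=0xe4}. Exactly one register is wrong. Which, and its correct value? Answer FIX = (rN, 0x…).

[0] flags=1000 → (cmp)
[1] flags=1000 VC?T → r0=0x48
[2] flags=1000 VC?T → r3=0x0d
[3] flags=1000 → (cmp)
[4] flags=1000 VC?T → r0=0x48
[5] flags=1000 GT?F → skip
[6] flags=1000 LT?T → r2=0x55
[7] flags=0000 → (cmp)
[8] flags=0000 PL?T → r0=0x6d
[9] flags=0000 VS?F → skip
[10] flags=0000 HI?F → skip

FIX = (r1, 0xc9)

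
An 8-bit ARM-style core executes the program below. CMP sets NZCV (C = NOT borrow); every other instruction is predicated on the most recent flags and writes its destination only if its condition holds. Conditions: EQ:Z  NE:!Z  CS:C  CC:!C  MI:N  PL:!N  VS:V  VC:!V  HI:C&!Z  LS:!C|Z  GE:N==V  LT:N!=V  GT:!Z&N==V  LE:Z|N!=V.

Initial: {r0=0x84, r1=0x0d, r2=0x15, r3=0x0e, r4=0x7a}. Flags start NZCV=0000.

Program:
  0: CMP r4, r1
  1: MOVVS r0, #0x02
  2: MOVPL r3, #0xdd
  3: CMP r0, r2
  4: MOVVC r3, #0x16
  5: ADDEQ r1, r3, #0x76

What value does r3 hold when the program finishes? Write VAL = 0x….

VAL = 0xdd

0: ✓ CMP  NZCV=0010
1: · MOVVS
2: ✓ MOVPL  r3←0xdd
3: ✓ CMP  NZCV=0011
4: · MOVVC
5: · ADDEQ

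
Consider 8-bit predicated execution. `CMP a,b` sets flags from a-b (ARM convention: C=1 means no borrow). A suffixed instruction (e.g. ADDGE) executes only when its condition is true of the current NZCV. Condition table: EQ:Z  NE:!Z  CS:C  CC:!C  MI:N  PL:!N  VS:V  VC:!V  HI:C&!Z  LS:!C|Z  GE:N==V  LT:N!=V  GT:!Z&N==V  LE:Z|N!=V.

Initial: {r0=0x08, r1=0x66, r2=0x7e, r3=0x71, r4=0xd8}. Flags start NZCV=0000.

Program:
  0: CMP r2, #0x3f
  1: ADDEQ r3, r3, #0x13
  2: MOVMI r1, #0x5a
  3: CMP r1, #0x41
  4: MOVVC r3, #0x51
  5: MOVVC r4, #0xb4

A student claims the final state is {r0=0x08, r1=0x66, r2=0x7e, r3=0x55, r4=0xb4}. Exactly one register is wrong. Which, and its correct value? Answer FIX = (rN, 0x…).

[0] flags=0010 → (cmp)
[1] flags=0010 EQ?F → skip
[2] flags=0010 MI?F → skip
[3] flags=0010 → (cmp)
[4] flags=0010 VC?T → r3=0x51
[5] flags=0010 VC?T → r4=0xb4

FIX = (r3, 0x51)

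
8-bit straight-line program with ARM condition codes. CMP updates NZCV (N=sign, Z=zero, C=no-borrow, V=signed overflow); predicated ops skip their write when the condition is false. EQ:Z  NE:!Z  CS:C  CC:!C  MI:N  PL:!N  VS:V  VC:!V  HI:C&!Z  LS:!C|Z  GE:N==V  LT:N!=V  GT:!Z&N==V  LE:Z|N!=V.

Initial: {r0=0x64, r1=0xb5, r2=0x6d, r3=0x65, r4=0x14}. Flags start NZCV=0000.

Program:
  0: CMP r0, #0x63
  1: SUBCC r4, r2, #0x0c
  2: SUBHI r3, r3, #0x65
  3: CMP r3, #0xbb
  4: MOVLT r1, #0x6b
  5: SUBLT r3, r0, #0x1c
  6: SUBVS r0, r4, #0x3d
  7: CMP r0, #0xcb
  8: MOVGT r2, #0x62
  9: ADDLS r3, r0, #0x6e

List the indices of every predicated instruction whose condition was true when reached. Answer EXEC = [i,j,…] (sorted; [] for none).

EXEC = [2,8,9]

0: ✓ CMP  NZCV=0010
1: · SUBCC
2: ✓ SUBHI  r3←0x00
3: ✓ CMP  NZCV=0000
4: · MOVLT
5: · SUBLT
6: · SUBVS
7: ✓ CMP  NZCV=1001
8: ✓ MOVGT  r2←0x62
9: ✓ ADDLS  r3←0xd2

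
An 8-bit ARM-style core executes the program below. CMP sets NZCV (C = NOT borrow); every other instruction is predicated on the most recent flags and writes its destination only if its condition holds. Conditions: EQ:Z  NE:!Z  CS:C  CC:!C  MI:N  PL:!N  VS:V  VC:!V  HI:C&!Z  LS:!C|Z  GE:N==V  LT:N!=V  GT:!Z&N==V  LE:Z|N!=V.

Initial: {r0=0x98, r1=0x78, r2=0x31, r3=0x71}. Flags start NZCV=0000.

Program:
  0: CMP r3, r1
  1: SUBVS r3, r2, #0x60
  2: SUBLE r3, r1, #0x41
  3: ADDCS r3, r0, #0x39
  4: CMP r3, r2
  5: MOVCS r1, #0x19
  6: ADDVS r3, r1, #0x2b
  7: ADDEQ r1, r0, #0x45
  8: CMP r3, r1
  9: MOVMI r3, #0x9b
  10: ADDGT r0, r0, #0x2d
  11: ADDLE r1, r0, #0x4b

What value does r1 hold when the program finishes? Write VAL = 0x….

VAL = 0x19

0: ✓ CMP  NZCV=1000
1: · SUBVS
2: ✓ SUBLE  r3←0x37
3: · ADDCS
4: ✓ CMP  NZCV=0010
5: ✓ MOVCS  r1←0x19
6: · ADDVS
7: · ADDEQ
8: ✓ CMP  NZCV=0010
9: · MOVMI
10: ✓ ADDGT  r0←0xc5
11: · ADDLE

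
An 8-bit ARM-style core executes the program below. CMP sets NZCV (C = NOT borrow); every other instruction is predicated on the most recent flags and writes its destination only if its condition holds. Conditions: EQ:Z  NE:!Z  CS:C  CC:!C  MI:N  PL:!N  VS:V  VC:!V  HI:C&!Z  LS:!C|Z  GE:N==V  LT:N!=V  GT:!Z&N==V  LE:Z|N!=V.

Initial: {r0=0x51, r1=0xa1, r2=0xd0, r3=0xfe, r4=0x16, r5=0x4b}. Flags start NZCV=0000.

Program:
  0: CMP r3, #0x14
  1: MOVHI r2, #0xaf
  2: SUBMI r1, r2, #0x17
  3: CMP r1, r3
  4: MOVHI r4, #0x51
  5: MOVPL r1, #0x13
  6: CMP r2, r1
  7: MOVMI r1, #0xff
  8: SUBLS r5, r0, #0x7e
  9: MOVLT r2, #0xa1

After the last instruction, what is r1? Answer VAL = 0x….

VAL = 0x98

0: ✓ CMP  NZCV=1010
1: ✓ MOVHI  r2←0xaf
2: ✓ SUBMI  r1←0x98
3: ✓ CMP  NZCV=1000
4: · MOVHI
5: · MOVPL
6: ✓ CMP  NZCV=0010
7: · MOVMI
8: · SUBLS
9: · MOVLT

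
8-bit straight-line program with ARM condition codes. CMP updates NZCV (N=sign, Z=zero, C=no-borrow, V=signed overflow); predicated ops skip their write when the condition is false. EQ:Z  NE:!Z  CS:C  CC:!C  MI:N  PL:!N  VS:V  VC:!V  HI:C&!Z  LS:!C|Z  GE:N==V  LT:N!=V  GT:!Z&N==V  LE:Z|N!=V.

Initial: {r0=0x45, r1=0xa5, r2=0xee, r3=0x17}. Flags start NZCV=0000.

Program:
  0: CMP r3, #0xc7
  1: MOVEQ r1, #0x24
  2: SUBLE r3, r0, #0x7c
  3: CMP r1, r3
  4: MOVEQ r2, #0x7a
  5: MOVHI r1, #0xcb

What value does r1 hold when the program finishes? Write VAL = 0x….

0: ✓ CMP  NZCV=0000
1: · MOVEQ
2: · SUBLE
3: ✓ CMP  NZCV=1010
4: · MOVEQ
5: ✓ MOVHI  r1←0xcb

VAL = 0xcb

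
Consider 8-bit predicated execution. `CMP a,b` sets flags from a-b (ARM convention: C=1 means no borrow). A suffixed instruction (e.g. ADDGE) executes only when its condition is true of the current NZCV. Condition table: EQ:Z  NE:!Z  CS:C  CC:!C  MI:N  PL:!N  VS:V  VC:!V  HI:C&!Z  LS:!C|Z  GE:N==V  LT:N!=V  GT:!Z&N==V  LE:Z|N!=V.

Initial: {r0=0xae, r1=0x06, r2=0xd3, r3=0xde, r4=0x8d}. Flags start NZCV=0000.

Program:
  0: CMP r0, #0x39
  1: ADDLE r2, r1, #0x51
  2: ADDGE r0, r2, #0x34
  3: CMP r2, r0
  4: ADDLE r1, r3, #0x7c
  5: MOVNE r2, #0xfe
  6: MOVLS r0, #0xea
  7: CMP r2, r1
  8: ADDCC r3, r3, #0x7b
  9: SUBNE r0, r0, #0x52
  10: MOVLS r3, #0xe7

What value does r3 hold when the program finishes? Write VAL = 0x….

VAL = 0xde

[0] flags=0011 → (cmp)
[1] flags=0011 LE?T → r2=0x57
[2] flags=0011 GE?F → skip
[3] flags=1001 → (cmp)
[4] flags=1001 LE?F → skip
[5] flags=1001 NE?T → r2=0xfe
[6] flags=1001 LS?T → r0=0xea
[7] flags=1010 → (cmp)
[8] flags=1010 CC?F → skip
[9] flags=1010 NE?T → r0=0x98
[10] flags=1010 LS?F → skip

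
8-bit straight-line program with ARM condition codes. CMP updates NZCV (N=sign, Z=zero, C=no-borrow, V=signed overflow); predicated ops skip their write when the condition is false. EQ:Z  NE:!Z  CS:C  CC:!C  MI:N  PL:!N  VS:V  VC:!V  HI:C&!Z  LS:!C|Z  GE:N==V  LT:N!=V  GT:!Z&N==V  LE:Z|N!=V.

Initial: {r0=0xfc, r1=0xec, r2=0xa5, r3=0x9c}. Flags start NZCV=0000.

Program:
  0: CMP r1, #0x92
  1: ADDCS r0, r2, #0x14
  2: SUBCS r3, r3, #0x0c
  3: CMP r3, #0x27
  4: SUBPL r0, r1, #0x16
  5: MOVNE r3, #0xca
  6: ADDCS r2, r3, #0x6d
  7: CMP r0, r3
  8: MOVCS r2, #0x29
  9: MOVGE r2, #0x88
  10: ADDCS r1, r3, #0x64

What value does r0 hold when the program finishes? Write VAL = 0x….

VAL = 0xd6

0: ✓ CMP  NZCV=0010
1: ✓ ADDCS  r0←0xb9
2: ✓ SUBCS  r3←0x90
3: ✓ CMP  NZCV=0011
4: ✓ SUBPL  r0←0xd6
5: ✓ MOVNE  r3←0xca
6: ✓ ADDCS  r2←0x37
7: ✓ CMP  NZCV=0010
8: ✓ MOVCS  r2←0x29
9: ✓ MOVGE  r2←0x88
10: ✓ ADDCS  r1←0x2e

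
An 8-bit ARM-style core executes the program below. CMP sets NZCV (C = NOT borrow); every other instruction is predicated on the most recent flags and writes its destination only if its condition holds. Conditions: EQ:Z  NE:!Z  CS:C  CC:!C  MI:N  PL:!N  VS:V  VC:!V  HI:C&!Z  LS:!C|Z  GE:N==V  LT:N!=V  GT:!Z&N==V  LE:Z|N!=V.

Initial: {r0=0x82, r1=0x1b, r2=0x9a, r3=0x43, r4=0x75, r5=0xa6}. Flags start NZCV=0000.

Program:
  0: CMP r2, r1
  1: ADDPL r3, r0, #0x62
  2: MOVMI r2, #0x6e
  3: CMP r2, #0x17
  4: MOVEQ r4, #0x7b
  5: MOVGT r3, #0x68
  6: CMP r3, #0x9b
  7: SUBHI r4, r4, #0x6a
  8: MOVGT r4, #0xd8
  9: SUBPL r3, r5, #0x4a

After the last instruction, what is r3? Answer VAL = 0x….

[0] flags=0011 → (cmp)
[1] flags=0011 PL?T → r3=0xe4
[2] flags=0011 MI?F → skip
[3] flags=1010 → (cmp)
[4] flags=1010 EQ?F → skip
[5] flags=1010 GT?F → skip
[6] flags=0010 → (cmp)
[7] flags=0010 HI?T → r4=0x0b
[8] flags=0010 GT?T → r4=0xd8
[9] flags=0010 PL?T → r3=0x5c

VAL = 0x5c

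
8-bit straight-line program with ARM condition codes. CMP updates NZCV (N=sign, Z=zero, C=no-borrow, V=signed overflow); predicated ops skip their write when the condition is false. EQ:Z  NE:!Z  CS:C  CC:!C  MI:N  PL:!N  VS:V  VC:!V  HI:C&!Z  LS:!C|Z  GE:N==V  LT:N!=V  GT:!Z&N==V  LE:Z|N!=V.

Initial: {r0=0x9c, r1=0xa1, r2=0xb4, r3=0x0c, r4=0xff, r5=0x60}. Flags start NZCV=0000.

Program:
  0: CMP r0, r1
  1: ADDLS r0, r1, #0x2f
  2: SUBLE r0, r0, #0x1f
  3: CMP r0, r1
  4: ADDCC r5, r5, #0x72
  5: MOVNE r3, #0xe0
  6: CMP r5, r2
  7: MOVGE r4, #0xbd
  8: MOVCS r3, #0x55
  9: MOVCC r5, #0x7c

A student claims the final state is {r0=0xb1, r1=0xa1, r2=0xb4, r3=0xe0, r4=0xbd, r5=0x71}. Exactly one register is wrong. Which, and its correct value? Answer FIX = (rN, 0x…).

[0] flags=1000 → (cmp)
[1] flags=1000 LS?T → r0=0xd0
[2] flags=1000 LE?T → r0=0xb1
[3] flags=0010 → (cmp)
[4] flags=0010 CC?F → skip
[5] flags=0010 NE?T → r3=0xe0
[6] flags=1001 → (cmp)
[7] flags=1001 GE?T → r4=0xbd
[8] flags=1001 CS?F → skip
[9] flags=1001 CC?T → r5=0x7c

FIX = (r5, 0x7c)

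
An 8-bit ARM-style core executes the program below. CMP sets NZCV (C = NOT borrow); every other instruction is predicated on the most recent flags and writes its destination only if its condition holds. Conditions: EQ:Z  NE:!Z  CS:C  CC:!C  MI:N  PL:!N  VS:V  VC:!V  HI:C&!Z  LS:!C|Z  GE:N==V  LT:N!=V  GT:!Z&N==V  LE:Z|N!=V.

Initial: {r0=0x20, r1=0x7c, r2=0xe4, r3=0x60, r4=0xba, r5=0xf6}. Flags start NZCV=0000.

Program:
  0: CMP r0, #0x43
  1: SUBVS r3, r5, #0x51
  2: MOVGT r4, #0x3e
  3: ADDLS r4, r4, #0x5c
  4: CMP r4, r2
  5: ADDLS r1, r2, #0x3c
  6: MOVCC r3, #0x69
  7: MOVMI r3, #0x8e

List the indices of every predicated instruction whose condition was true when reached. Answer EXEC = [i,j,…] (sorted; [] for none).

EXEC = [3,5,6]

0: ✓ CMP  NZCV=1000
1: · SUBVS
2: · MOVGT
3: ✓ ADDLS  r4←0x16
4: ✓ CMP  NZCV=0000
5: ✓ ADDLS  r1←0x20
6: ✓ MOVCC  r3←0x69
7: · MOVMI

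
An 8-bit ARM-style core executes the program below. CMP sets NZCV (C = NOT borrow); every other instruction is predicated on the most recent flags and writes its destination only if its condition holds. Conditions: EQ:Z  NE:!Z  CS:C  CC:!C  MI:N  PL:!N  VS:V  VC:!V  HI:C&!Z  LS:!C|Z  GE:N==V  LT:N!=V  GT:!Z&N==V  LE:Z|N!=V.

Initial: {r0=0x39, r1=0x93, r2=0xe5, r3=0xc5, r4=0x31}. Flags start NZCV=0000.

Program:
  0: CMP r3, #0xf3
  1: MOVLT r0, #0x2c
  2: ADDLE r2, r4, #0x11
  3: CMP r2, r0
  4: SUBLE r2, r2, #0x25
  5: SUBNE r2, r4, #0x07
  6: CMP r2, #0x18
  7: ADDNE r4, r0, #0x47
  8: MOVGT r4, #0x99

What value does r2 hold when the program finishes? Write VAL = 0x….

VAL = 0x2a

0: ✓ CMP  NZCV=1000
1: ✓ MOVLT  r0←0x2c
2: ✓ ADDLE  r2←0x42
3: ✓ CMP  NZCV=0010
4: · SUBLE
5: ✓ SUBNE  r2←0x2a
6: ✓ CMP  NZCV=0010
7: ✓ ADDNE  r4←0x73
8: ✓ MOVGT  r4←0x99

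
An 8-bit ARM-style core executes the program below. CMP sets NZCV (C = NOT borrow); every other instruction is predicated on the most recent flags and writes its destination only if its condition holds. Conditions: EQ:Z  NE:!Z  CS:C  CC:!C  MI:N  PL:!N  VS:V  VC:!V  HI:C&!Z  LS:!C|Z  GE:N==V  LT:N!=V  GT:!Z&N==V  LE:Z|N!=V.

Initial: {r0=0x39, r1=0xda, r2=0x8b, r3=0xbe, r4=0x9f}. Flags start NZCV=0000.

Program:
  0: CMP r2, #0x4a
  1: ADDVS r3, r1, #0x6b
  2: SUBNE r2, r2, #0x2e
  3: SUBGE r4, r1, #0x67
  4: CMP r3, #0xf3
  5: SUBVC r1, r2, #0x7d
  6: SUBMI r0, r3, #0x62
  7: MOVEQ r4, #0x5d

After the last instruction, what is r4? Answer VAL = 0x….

VAL = 0x9f

0: ✓ CMP  NZCV=0011
1: ✓ ADDVS  r3←0x45
2: ✓ SUBNE  r2←0x5d
3: · SUBGE
4: ✓ CMP  NZCV=0000
5: ✓ SUBVC  r1←0xe0
6: · SUBMI
7: · MOVEQ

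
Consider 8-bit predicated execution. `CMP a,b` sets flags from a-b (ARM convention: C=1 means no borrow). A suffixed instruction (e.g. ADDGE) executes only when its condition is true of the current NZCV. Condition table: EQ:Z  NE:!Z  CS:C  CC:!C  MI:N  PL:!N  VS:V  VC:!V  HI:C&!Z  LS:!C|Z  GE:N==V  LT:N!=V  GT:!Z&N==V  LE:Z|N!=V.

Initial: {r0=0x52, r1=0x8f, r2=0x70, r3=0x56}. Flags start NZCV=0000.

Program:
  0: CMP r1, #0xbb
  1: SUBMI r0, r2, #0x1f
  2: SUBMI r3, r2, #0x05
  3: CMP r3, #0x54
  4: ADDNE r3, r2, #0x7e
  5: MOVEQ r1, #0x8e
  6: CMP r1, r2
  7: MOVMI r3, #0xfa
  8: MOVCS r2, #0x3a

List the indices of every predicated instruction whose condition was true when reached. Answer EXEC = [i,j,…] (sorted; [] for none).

EXEC = [1,2,4,8]

0: ✓ CMP  NZCV=1000
1: ✓ SUBMI  r0←0x51
2: ✓ SUBMI  r3←0x6b
3: ✓ CMP  NZCV=0010
4: ✓ ADDNE  r3←0xee
5: · MOVEQ
6: ✓ CMP  NZCV=0011
7: · MOVMI
8: ✓ MOVCS  r2←0x3a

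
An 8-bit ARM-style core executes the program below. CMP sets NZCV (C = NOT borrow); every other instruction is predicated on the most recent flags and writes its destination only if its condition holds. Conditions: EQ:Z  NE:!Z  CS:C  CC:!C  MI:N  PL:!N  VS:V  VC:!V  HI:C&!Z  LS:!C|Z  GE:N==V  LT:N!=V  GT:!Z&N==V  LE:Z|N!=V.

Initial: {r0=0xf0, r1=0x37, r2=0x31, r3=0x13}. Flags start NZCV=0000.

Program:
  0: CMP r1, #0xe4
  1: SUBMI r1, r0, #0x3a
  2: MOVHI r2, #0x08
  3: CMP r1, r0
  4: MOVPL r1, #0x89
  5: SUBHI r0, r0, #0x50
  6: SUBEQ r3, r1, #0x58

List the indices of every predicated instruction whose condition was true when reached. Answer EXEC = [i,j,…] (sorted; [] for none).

[0] flags=0000 → (cmp)
[1] flags=0000 MI?F → skip
[2] flags=0000 HI?F → skip
[3] flags=0000 → (cmp)
[4] flags=0000 PL?T → r1=0x89
[5] flags=0000 HI?F → skip
[6] flags=0000 EQ?F → skip

EXEC = [4]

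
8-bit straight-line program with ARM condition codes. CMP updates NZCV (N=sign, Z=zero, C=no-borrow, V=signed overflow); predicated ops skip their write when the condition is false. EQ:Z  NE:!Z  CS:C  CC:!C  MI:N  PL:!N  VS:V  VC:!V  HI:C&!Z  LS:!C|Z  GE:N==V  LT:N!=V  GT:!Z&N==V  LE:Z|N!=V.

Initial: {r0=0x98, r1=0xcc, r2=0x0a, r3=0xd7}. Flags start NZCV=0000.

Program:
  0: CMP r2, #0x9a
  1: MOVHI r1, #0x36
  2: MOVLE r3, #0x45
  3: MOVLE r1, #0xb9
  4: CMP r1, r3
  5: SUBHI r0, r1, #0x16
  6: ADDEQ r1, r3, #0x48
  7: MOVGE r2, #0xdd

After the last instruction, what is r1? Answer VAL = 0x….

VAL = 0xcc

[0] flags=0000 → (cmp)
[1] flags=0000 HI?F → skip
[2] flags=0000 LE?F → skip
[3] flags=0000 LE?F → skip
[4] flags=1000 → (cmp)
[5] flags=1000 HI?F → skip
[6] flags=1000 EQ?F → skip
[7] flags=1000 GE?F → skip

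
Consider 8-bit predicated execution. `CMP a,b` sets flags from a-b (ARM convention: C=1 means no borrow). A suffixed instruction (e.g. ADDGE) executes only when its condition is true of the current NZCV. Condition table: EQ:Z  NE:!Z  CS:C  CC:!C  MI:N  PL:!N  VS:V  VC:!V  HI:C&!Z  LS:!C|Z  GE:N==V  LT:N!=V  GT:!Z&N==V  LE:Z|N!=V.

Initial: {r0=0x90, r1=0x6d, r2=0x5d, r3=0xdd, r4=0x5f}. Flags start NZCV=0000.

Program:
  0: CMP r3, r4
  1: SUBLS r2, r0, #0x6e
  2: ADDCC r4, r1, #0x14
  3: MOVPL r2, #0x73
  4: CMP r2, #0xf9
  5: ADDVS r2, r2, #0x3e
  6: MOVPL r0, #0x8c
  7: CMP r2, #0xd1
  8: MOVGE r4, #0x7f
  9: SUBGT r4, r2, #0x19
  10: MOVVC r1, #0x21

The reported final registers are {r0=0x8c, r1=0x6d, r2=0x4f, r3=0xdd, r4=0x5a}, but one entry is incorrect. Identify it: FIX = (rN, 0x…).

[0] flags=0011 → (cmp)
[1] flags=0011 LS?F → skip
[2] flags=0011 CC?F → skip
[3] flags=0011 PL?T → r2=0x73
[4] flags=0000 → (cmp)
[5] flags=0000 VS?F → skip
[6] flags=0000 PL?T → r0=0x8c
[7] flags=1001 → (cmp)
[8] flags=1001 GE?T → r4=0x7f
[9] flags=1001 GT?T → r4=0x5a
[10] flags=1001 VC?F → skip

FIX = (r2, 0x73)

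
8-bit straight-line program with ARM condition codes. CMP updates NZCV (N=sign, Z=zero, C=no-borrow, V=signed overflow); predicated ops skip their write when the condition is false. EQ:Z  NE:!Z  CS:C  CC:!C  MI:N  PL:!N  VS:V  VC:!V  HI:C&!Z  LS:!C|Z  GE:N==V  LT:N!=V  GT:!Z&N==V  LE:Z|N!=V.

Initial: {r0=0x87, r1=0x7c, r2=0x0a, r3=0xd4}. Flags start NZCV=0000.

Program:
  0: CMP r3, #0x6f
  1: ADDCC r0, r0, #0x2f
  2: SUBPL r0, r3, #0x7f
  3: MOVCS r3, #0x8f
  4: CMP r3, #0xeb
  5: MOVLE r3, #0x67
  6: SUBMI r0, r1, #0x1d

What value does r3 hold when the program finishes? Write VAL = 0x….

[0] flags=0011 → (cmp)
[1] flags=0011 CC?F → skip
[2] flags=0011 PL?T → r0=0x55
[3] flags=0011 CS?T → r3=0x8f
[4] flags=1000 → (cmp)
[5] flags=1000 LE?T → r3=0x67
[6] flags=1000 MI?T → r0=0x5f

VAL = 0x67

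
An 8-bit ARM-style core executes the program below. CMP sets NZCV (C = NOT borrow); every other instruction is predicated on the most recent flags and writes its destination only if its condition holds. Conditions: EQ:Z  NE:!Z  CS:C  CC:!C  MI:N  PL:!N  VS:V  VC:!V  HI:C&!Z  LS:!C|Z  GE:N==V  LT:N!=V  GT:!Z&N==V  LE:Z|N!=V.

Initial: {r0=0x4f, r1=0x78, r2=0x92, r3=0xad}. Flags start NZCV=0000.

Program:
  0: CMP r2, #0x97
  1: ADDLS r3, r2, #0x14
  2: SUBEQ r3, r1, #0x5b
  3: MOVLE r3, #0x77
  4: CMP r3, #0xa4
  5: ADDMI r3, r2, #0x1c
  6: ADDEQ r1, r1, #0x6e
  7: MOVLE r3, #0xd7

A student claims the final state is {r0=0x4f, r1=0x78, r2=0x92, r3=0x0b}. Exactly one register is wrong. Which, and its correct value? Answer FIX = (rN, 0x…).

FIX = (r3, 0xae)

0: ✓ CMP  NZCV=1000
1: ✓ ADDLS  r3←0xa6
2: · SUBEQ
3: ✓ MOVLE  r3←0x77
4: ✓ CMP  NZCV=1001
5: ✓ ADDMI  r3←0xae
6: · ADDEQ
7: · MOVLE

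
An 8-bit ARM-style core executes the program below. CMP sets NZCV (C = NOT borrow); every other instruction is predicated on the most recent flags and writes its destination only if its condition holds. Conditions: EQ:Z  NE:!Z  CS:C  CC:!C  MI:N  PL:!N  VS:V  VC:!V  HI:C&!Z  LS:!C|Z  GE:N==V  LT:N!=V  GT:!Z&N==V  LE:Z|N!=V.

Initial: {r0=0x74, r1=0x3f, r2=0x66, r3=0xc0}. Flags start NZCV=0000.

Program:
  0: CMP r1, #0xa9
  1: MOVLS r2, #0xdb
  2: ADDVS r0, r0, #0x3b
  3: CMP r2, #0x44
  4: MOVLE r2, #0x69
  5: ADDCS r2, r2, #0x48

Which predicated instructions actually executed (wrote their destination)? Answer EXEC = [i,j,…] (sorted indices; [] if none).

[0] flags=1001 → (cmp)
[1] flags=1001 LS?T → r2=0xdb
[2] flags=1001 VS?T → r0=0xaf
[3] flags=1010 → (cmp)
[4] flags=1010 LE?T → r2=0x69
[5] flags=1010 CS?T → r2=0xb1

EXEC = [1,2,4,5]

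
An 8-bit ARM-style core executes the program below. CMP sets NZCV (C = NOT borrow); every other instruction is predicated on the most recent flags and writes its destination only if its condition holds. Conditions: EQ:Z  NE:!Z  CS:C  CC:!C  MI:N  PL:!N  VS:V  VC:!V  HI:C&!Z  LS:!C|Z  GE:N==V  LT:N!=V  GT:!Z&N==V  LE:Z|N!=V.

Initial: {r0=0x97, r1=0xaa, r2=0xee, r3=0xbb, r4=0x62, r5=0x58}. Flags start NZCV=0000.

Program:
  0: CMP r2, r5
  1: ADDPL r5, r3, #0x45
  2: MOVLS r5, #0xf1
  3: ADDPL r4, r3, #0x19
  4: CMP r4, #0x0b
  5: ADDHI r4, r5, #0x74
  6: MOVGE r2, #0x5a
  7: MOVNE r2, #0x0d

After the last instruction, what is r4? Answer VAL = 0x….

[0] flags=1010 → (cmp)
[1] flags=1010 PL?F → skip
[2] flags=1010 LS?F → skip
[3] flags=1010 PL?F → skip
[4] flags=0010 → (cmp)
[5] flags=0010 HI?T → r4=0xcc
[6] flags=0010 GE?T → r2=0x5a
[7] flags=0010 NE?T → r2=0x0d

VAL = 0xcc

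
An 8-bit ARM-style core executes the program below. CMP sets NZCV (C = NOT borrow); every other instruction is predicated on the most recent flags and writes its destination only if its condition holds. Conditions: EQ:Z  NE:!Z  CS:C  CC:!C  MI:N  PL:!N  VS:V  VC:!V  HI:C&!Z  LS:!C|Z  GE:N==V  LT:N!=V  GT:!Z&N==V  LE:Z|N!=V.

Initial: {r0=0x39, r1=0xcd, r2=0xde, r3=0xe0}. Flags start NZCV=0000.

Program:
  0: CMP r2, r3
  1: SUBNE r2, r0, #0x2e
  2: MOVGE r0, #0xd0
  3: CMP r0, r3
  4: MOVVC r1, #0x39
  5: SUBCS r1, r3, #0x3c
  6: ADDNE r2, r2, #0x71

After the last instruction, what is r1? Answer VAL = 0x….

0: ✓ CMP  NZCV=1000
1: ✓ SUBNE  r2←0x0b
2: · MOVGE
3: ✓ CMP  NZCV=0000
4: ✓ MOVVC  r1←0x39
5: · SUBCS
6: ✓ ADDNE  r2←0x7c

VAL = 0x39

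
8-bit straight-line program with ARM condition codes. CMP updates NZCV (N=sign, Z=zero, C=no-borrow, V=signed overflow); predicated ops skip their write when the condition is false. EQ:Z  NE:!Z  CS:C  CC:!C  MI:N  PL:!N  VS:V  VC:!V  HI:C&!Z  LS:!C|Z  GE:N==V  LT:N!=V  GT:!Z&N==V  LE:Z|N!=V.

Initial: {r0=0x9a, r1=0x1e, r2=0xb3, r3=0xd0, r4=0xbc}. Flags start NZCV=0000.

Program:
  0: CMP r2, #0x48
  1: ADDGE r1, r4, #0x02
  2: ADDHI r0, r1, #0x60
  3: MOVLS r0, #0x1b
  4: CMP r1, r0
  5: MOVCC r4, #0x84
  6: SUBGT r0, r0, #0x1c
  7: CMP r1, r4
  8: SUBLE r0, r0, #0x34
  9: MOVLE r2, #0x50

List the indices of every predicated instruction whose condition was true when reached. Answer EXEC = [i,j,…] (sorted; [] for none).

EXEC = [2,5]

[0] flags=0011 → (cmp)
[1] flags=0011 GE?F → skip
[2] flags=0011 HI?T → r0=0x7e
[3] flags=0011 LS?F → skip
[4] flags=1000 → (cmp)
[5] flags=1000 CC?T → r4=0x84
[6] flags=1000 GT?F → skip
[7] flags=1001 → (cmp)
[8] flags=1001 LE?F → skip
[9] flags=1001 LE?F → skip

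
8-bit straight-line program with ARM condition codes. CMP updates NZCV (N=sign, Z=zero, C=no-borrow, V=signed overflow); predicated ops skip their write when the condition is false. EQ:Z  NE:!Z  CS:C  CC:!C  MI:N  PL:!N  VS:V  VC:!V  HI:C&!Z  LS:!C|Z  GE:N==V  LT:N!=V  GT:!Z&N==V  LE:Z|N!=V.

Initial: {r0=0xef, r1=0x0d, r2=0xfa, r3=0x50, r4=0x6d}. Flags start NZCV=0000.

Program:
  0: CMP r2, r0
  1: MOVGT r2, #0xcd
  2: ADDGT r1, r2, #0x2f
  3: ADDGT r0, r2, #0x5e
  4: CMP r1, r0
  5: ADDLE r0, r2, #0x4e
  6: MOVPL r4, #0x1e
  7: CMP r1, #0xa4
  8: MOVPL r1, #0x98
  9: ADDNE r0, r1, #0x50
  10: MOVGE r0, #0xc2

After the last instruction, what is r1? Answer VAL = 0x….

VAL = 0x98

[0] flags=0010 → (cmp)
[1] flags=0010 GT?T → r2=0xcd
[2] flags=0010 GT?T → r1=0xfc
[3] flags=0010 GT?T → r0=0x2b
[4] flags=1010 → (cmp)
[5] flags=1010 LE?T → r0=0x1b
[6] flags=1010 PL?F → skip
[7] flags=0010 → (cmp)
[8] flags=0010 PL?T → r1=0x98
[9] flags=0010 NE?T → r0=0xe8
[10] flags=0010 GE?T → r0=0xc2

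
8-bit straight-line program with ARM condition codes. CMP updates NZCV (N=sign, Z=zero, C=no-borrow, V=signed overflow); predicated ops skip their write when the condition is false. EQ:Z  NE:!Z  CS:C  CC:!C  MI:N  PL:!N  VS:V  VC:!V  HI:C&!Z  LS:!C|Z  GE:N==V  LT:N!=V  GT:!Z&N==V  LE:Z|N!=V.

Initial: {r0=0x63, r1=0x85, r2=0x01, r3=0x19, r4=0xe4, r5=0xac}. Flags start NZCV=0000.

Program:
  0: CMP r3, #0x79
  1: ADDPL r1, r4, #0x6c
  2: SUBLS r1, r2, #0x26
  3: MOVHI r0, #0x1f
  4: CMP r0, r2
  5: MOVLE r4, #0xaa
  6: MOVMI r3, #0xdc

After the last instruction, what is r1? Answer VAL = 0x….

0: ✓ CMP  NZCV=1000
1: · ADDPL
2: ✓ SUBLS  r1←0xdb
3: · MOVHI
4: ✓ CMP  NZCV=0010
5: · MOVLE
6: · MOVMI

VAL = 0xdb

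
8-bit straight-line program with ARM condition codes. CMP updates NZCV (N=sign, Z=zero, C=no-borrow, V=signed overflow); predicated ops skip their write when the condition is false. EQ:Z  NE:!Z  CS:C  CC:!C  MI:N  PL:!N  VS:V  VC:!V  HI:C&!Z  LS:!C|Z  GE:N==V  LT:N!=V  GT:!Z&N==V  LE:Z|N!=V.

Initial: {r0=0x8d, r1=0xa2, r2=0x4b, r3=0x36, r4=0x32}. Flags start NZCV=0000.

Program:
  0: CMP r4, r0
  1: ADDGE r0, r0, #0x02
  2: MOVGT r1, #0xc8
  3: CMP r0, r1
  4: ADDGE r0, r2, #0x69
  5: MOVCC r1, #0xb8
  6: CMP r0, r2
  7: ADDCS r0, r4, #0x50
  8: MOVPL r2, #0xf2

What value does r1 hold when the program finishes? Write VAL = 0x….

0: ✓ CMP  NZCV=1001
1: ✓ ADDGE  r0←0x8f
2: ✓ MOVGT  r1←0xc8
3: ✓ CMP  NZCV=1000
4: · ADDGE
5: ✓ MOVCC  r1←0xb8
6: ✓ CMP  NZCV=0011
7: ✓ ADDCS  r0←0x82
8: ✓ MOVPL  r2←0xf2

VAL = 0xb8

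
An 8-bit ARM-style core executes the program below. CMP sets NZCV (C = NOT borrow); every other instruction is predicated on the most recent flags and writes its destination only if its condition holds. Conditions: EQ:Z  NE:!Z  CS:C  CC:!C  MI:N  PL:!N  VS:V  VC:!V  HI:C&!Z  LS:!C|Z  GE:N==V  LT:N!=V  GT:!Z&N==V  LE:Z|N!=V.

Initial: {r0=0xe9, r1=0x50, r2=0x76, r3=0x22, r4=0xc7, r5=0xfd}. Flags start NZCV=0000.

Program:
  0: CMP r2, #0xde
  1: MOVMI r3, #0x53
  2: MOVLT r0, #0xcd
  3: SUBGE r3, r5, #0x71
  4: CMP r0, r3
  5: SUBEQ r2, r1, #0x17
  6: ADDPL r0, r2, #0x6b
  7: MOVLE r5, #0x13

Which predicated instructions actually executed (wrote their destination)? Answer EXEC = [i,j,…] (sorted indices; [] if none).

EXEC = [1,3,6]

[0] flags=1001 → (cmp)
[1] flags=1001 MI?T → r3=0x53
[2] flags=1001 LT?F → skip
[3] flags=1001 GE?T → r3=0x8c
[4] flags=0010 → (cmp)
[5] flags=0010 EQ?F → skip
[6] flags=0010 PL?T → r0=0xe1
[7] flags=0010 LE?F → skip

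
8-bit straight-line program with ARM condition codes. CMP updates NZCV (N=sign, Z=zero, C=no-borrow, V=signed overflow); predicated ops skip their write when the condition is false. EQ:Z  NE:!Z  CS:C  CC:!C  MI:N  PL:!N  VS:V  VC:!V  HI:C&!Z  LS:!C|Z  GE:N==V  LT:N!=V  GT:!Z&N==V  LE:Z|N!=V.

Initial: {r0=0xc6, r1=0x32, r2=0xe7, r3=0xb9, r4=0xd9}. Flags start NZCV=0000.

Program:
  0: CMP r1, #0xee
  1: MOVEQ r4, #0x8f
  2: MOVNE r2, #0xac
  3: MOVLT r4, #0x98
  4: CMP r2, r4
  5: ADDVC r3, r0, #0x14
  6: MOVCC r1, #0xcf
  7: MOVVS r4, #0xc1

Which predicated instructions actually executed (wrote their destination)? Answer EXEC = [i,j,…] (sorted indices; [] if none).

EXEC = [2,5,6]

[0] flags=0000 → (cmp)
[1] flags=0000 EQ?F → skip
[2] flags=0000 NE?T → r2=0xac
[3] flags=0000 LT?F → skip
[4] flags=1000 → (cmp)
[5] flags=1000 VC?T → r3=0xda
[6] flags=1000 CC?T → r1=0xcf
[7] flags=1000 VS?F → skip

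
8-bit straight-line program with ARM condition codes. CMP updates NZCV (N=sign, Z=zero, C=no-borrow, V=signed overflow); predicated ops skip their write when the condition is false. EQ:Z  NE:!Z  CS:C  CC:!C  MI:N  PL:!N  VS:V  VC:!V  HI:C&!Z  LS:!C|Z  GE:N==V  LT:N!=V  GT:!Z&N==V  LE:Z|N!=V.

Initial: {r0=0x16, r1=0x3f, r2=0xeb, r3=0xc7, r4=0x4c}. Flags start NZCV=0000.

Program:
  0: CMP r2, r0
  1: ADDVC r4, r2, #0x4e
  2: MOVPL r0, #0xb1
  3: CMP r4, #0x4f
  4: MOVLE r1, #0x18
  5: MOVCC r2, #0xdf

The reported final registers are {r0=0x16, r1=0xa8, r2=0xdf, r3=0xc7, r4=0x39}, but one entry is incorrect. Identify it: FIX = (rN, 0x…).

0: ✓ CMP  NZCV=1010
1: ✓ ADDVC  r4←0x39
2: · MOVPL
3: ✓ CMP  NZCV=1000
4: ✓ MOVLE  r1←0x18
5: ✓ MOVCC  r2←0xdf

FIX = (r1, 0x18)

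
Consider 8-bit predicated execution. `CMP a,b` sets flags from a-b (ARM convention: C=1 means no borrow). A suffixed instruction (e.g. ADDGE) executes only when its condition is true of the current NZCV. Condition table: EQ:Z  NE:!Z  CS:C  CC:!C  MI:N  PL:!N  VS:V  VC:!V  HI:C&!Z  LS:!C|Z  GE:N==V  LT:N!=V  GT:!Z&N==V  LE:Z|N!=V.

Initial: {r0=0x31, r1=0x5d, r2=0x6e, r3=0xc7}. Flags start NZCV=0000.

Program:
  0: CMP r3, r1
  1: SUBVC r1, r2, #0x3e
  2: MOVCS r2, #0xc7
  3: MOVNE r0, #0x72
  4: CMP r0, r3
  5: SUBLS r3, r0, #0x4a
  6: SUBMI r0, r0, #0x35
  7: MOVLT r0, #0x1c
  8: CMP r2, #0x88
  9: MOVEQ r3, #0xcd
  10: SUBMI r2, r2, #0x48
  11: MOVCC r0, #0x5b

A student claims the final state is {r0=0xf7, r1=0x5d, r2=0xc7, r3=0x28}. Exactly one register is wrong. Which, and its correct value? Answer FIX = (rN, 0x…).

FIX = (r0, 0x3d)

0: ✓ CMP  NZCV=0011
1: · SUBVC
2: ✓ MOVCS  r2←0xc7
3: ✓ MOVNE  r0←0x72
4: ✓ CMP  NZCV=1001
5: ✓ SUBLS  r3←0x28
6: ✓ SUBMI  r0←0x3d
7: · MOVLT
8: ✓ CMP  NZCV=0010
9: · MOVEQ
10: · SUBMI
11: · MOVCC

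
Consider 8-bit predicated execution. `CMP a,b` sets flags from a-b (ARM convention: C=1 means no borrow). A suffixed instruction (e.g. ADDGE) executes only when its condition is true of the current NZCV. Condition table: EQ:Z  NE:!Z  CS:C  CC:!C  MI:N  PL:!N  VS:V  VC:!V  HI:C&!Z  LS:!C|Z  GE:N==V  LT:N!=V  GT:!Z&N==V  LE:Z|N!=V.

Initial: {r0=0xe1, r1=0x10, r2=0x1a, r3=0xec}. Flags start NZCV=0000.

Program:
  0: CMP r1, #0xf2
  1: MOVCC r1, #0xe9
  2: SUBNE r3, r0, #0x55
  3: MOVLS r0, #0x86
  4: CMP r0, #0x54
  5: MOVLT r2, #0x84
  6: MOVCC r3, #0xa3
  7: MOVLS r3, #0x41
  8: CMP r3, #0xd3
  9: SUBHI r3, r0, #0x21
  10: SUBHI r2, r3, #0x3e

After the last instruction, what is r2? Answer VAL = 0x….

VAL = 0x84

[0] flags=0000 → (cmp)
[1] flags=0000 CC?T → r1=0xe9
[2] flags=0000 NE?T → r3=0x8c
[3] flags=0000 LS?T → r0=0x86
[4] flags=0011 → (cmp)
[5] flags=0011 LT?T → r2=0x84
[6] flags=0011 CC?F → skip
[7] flags=0011 LS?F → skip
[8] flags=1000 → (cmp)
[9] flags=1000 HI?F → skip
[10] flags=1000 HI?F → skip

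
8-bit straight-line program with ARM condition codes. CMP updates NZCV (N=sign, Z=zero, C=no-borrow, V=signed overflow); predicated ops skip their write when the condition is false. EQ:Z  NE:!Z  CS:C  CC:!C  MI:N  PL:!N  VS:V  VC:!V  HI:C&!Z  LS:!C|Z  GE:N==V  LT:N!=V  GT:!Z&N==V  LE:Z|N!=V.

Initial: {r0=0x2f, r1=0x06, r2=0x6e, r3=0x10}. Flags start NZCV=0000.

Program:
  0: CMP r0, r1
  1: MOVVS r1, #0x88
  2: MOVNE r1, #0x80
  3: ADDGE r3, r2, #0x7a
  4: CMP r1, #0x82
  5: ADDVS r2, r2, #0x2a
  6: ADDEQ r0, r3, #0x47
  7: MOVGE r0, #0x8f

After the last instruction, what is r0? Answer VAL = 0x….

0: ✓ CMP  NZCV=0010
1: · MOVVS
2: ✓ MOVNE  r1←0x80
3: ✓ ADDGE  r3←0xe8
4: ✓ CMP  NZCV=1000
5: · ADDVS
6: · ADDEQ
7: · MOVGE

VAL = 0x2f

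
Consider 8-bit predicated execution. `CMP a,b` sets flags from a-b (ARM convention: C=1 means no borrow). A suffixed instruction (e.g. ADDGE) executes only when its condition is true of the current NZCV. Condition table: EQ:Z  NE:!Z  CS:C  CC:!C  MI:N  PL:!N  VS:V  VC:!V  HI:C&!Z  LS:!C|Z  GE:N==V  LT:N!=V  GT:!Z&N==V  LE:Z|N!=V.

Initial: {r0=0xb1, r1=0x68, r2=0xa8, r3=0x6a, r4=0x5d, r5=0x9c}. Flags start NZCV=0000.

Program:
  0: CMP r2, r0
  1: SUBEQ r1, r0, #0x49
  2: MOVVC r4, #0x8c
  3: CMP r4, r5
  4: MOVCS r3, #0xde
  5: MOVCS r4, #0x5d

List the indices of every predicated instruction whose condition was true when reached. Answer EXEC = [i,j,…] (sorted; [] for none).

EXEC = [2]

[0] flags=1000 → (cmp)
[1] flags=1000 EQ?F → skip
[2] flags=1000 VC?T → r4=0x8c
[3] flags=1000 → (cmp)
[4] flags=1000 CS?F → skip
[5] flags=1000 CS?F → skip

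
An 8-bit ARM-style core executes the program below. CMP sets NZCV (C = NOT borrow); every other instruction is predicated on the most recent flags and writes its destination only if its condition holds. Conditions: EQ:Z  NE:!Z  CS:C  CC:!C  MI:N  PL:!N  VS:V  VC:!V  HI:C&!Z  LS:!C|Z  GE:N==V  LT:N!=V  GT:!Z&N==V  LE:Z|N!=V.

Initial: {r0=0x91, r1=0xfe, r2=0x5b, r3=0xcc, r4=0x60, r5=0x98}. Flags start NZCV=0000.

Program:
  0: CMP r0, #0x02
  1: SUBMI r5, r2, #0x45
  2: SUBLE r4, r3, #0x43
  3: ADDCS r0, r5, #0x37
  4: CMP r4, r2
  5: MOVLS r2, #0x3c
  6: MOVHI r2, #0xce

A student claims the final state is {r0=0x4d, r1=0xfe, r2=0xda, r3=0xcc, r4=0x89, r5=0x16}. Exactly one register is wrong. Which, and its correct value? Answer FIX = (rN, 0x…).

[0] flags=1010 → (cmp)
[1] flags=1010 MI?T → r5=0x16
[2] flags=1010 LE?T → r4=0x89
[3] flags=1010 CS?T → r0=0x4d
[4] flags=0011 → (cmp)
[5] flags=0011 LS?F → skip
[6] flags=0011 HI?T → r2=0xce

FIX = (r2, 0xce)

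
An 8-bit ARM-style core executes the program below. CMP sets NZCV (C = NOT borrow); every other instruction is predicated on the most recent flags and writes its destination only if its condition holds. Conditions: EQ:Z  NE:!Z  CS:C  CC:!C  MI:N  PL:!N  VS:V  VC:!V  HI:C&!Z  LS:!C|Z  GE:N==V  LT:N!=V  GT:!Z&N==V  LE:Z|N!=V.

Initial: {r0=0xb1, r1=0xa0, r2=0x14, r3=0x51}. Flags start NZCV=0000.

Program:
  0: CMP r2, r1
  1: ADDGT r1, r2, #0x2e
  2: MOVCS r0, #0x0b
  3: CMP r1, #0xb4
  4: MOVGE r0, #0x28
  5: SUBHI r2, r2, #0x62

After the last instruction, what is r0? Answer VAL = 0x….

VAL = 0x28

0: ✓ CMP  NZCV=0000
1: ✓ ADDGT  r1←0x42
2: · MOVCS
3: ✓ CMP  NZCV=1001
4: ✓ MOVGE  r0←0x28
5: · SUBHI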